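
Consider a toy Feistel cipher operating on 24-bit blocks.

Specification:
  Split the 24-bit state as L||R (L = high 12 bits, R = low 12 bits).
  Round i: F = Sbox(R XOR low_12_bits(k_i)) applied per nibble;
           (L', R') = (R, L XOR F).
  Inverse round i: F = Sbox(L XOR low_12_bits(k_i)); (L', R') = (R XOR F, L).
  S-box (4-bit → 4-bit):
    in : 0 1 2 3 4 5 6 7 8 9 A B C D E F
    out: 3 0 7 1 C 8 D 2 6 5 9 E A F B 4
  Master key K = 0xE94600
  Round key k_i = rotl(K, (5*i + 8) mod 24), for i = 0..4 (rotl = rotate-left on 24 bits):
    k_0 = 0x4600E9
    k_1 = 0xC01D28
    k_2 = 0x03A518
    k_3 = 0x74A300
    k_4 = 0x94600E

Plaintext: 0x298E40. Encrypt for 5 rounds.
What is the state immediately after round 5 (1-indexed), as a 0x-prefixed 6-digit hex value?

s_0 = plaintext = 0x298E40
s_1 = Round(s_0, k_0) = 0xE4090D
s_2 = Round(s_1, k_1) = 0x90D238
s_3 = Round(s_2, k_2) = 0x238B7E
s_4 = Round(s_3, k_3) = 0xB7E413
s_5 = Round(s_4, k_4) = 0x413771

0x413771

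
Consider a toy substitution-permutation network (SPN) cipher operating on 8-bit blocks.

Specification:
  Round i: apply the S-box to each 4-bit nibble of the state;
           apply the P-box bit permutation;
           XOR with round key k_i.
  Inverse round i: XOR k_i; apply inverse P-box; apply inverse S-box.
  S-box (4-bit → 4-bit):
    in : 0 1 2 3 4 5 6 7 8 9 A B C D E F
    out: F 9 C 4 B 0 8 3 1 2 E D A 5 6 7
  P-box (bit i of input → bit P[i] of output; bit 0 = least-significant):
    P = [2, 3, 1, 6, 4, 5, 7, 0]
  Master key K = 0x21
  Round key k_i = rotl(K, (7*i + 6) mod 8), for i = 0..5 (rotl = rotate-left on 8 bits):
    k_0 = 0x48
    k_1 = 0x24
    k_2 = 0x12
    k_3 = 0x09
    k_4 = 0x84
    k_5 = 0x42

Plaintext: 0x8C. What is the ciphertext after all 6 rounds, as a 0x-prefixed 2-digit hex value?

0xFA

s_0 = plaintext = 0x8C
s_1 = Round(s_0, k_0) = 0x10
s_2 = Round(s_1, k_1) = 0x7B
s_3 = Round(s_2, k_2) = 0x64
s_4 = Round(s_3, k_3) = 0x44
s_5 = Round(s_4, k_4) = 0xF9
s_6 = Round(s_5, k_5) = 0xFA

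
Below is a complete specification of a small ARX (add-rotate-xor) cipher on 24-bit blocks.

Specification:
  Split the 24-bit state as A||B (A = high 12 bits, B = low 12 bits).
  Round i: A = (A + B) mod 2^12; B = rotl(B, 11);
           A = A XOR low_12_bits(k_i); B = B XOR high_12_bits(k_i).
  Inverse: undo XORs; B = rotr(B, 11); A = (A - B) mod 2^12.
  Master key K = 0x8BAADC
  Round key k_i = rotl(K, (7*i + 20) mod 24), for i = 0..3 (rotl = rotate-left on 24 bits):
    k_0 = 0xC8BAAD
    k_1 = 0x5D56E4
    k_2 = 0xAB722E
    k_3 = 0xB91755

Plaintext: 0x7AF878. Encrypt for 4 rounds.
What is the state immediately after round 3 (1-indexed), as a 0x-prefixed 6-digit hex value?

0xD1DE70

s_0 = plaintext = 0x7AF878
s_1 = Round(s_0, k_0) = 0xA8A8B7
s_2 = Round(s_1, k_1) = 0x5A598E
s_3 = Round(s_2, k_2) = 0xD1DE70
s_4 = Round(s_3, k_3) = 0xCD8CA9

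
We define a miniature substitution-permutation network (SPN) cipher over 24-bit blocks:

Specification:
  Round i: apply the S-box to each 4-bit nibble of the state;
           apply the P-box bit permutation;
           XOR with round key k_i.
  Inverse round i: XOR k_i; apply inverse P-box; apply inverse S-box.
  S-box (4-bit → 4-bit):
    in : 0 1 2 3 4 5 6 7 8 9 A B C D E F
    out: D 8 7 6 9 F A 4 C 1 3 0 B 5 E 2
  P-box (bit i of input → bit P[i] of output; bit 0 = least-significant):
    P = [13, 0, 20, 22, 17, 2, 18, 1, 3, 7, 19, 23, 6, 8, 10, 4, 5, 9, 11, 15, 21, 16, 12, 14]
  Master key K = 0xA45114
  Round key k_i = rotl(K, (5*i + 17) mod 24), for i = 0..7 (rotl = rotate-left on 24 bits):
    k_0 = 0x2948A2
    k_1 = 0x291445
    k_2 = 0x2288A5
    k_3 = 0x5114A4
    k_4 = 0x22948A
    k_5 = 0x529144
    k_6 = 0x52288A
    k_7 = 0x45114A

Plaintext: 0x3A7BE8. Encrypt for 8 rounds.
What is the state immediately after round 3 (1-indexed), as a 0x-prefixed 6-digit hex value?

s_0 = plaintext = 0x3A7BE8
s_1 = Round(s_0, k_0) = 0x7C5E84
s_2 = Round(s_1, k_1) = 0xE5A3B7
s_3 = Round(s_2, k_2) = 0x3B5345
s_4 = Round(s_3, k_3) = 0x0A2177
s_5 = Round(s_4, k_4) = 0x96C3EA
s_6 = Round(s_5, k_5) = 0x7E3293
s_7 = Round(s_6, k_6) = 0x48B703
s_8 = Round(s_7, k_7) = 0x7BD949

0x3B5345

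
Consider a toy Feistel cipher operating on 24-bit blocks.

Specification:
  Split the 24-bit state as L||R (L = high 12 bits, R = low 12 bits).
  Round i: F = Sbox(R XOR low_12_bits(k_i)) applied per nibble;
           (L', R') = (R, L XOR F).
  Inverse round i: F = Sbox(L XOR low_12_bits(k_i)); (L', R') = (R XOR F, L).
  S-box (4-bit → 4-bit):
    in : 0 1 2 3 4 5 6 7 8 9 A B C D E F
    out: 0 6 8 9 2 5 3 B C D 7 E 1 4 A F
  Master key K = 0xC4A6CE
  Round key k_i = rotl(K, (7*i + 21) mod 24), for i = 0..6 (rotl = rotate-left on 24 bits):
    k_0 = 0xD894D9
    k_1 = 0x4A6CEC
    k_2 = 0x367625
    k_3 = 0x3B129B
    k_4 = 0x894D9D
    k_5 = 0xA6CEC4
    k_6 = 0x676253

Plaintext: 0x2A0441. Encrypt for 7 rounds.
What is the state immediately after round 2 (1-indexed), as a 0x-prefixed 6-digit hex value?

0x27CE91

s_0 = plaintext = 0x2A0441
s_1 = Round(s_0, k_0) = 0x44127C
s_2 = Round(s_1, k_1) = 0x27CE91
s_3 = Round(s_2, k_2) = 0xE91E9E
s_4 = Round(s_3, k_3) = 0xE9EF94
s_5 = Round(s_4, k_4) = 0xF94693
s_6 = Round(s_5, k_5) = 0x6933CF
s_7 = Round(s_6, k_6) = 0x3CF042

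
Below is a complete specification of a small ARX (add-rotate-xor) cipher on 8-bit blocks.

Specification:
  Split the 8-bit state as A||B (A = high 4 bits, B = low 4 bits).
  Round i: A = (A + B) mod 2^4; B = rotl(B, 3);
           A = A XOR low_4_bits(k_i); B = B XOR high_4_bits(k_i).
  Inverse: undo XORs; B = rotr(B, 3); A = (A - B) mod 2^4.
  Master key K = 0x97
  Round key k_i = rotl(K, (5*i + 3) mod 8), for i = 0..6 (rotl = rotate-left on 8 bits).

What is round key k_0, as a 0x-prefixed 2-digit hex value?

K = 0x97
k_0 = rotl(K, (5*0+3) mod 8) = rotl(K, 3) = 0xBC

0xBC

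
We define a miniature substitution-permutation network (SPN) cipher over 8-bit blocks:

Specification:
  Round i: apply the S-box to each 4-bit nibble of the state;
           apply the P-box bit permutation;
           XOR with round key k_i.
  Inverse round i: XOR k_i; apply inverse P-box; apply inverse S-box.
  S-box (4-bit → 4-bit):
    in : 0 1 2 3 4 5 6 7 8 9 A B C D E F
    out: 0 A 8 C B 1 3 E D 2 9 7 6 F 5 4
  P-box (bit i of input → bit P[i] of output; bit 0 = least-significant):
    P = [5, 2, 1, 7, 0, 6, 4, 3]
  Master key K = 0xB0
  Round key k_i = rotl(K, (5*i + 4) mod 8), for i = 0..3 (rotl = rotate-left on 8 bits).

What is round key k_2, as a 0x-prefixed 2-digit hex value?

K = 0xB0
k_0 = rotl(K, (5*0+4) mod 8) = rotl(K, 4) = 0x0B
k_1 = rotl(K, (5*1+4) mod 8) = rotl(K, 1) = 0x61
k_2 = rotl(K, (5*2+4) mod 8) = rotl(K, 6) = 0x2C

0x2C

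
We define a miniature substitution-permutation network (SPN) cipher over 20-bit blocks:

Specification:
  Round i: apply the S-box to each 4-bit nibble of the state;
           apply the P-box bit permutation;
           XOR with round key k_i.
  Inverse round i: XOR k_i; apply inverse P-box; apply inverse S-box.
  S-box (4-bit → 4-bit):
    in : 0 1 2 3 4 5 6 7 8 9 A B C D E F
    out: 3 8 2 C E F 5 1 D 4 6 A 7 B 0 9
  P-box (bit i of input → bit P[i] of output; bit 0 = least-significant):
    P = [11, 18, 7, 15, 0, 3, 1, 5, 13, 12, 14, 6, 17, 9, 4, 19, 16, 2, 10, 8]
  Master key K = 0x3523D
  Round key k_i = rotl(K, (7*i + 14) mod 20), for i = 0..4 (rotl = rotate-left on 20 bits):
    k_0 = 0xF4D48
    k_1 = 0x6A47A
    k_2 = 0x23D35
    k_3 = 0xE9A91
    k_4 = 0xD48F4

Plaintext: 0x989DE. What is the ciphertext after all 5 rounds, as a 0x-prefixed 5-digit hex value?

s_0 = plaintext = 0x989DE
s_1 = Round(s_0, k_0) = 0x50971
s_2 = Round(s_1, k_1) = 0x5637F
s_3 = Round(s_2, k_2) = 0x1F060
s_4 = Round(s_3, k_3) = 0x0A392
s_5 = Round(s_4, k_4) = 0x80AA2

0x80AA2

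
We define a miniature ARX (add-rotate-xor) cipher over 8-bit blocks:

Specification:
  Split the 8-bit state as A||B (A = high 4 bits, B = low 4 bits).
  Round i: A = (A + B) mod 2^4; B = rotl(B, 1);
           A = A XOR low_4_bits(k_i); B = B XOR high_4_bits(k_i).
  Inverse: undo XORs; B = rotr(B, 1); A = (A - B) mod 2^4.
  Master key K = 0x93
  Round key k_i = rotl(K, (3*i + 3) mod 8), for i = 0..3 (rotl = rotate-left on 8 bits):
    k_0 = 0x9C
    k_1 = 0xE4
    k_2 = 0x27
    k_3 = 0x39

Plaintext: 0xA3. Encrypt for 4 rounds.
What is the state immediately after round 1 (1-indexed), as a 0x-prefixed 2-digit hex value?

0x1F

s_0 = plaintext = 0xA3
s_1 = Round(s_0, k_0) = 0x1F
s_2 = Round(s_1, k_1) = 0x41
s_3 = Round(s_2, k_2) = 0x20
s_4 = Round(s_3, k_3) = 0xB3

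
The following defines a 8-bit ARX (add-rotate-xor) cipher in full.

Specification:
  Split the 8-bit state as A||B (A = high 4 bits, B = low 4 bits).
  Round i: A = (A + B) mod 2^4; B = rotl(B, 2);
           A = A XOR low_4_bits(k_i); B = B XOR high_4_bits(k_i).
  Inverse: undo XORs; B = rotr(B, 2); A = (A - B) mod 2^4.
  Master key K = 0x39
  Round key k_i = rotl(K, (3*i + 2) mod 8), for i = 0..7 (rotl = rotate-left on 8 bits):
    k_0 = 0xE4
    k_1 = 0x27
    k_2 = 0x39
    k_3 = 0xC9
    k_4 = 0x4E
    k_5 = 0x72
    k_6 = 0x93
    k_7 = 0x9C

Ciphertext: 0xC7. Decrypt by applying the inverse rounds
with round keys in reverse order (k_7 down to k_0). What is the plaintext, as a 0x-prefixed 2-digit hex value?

0xA7

s_0 = ciphertext = 0xC7
s_1 = InvRound(s_0, k_7) = 0x5B
s_2 = InvRound(s_1, k_6) = 0xE8
s_3 = InvRound(s_2, k_5) = 0xDF
s_4 = InvRound(s_3, k_4) = 0x5E
s_5 = InvRound(s_4, k_3) = 0x48
s_6 = InvRound(s_5, k_2) = 0xFE
s_7 = InvRound(s_6, k_1) = 0x53
s_8 = InvRound(s_7, k_0) = 0xA7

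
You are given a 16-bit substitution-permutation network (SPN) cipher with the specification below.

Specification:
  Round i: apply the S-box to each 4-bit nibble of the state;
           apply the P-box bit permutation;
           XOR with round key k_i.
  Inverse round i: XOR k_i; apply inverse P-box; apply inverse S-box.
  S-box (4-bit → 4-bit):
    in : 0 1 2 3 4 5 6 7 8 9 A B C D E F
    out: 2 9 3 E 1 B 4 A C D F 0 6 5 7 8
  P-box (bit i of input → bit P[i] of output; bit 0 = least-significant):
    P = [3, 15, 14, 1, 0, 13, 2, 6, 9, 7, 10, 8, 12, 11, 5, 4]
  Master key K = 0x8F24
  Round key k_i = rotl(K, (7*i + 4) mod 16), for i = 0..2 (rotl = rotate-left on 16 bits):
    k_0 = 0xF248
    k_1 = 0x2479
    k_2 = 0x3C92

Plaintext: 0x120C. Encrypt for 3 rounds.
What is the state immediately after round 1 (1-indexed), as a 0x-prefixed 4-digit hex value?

0x00D8

s_0 = plaintext = 0x120C
s_1 = Round(s_0, k_0) = 0x00D8
s_2 = Round(s_1, k_1) = 0x6CFE
s_3 = Round(s_2, k_2) = 0xF87A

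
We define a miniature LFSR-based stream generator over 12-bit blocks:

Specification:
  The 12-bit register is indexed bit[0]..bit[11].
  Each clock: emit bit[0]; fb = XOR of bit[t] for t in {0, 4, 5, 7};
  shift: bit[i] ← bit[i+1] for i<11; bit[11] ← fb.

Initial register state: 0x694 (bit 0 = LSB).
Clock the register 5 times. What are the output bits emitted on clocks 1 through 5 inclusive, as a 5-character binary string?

reg_0 = 0x694
clock 1: out=0, reg = 0x34A
clock 2: out=0, reg = 0x1A5
clock 3: out=1, reg = 0x8D2
clock 4: out=0, reg = 0x469
clock 5: out=1, reg = 0x234

00101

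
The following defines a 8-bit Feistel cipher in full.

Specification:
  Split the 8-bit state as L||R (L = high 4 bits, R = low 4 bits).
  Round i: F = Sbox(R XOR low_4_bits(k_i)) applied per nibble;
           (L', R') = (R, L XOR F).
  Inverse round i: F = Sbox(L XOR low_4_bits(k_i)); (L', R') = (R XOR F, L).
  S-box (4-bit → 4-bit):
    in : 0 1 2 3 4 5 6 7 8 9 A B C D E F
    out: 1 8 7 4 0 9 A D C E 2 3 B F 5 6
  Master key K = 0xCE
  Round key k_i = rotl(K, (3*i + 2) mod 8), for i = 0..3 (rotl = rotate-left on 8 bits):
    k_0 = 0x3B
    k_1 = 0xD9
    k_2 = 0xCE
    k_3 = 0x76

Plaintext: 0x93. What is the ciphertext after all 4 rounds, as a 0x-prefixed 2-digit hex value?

s_0 = plaintext = 0x93
s_1 = Round(s_0, k_0) = 0x35
s_2 = Round(s_1, k_1) = 0x58
s_3 = Round(s_2, k_2) = 0x8F
s_4 = Round(s_3, k_3) = 0xF6

0xF6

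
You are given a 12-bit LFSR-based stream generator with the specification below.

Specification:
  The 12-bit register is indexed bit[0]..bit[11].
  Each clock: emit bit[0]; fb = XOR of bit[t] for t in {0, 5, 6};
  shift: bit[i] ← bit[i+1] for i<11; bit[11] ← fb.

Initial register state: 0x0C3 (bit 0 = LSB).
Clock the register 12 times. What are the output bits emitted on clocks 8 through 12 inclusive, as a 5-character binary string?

reg_0 = 0x0C3
clock 1: out=1, reg = 0x061
clock 2: out=1, reg = 0x830
clock 3: out=0, reg = 0xC18
clock 4: out=0, reg = 0x60C
clock 5: out=0, reg = 0x306
clock 6: out=0, reg = 0x183
clock 7: out=1, reg = 0x8C1
clock 8: out=1, reg = 0x460
clock 9: out=0, reg = 0x230
clock 10: out=0, reg = 0x918
clock 11: out=0, reg = 0x48C
clock 12: out=0, reg = 0x246

10000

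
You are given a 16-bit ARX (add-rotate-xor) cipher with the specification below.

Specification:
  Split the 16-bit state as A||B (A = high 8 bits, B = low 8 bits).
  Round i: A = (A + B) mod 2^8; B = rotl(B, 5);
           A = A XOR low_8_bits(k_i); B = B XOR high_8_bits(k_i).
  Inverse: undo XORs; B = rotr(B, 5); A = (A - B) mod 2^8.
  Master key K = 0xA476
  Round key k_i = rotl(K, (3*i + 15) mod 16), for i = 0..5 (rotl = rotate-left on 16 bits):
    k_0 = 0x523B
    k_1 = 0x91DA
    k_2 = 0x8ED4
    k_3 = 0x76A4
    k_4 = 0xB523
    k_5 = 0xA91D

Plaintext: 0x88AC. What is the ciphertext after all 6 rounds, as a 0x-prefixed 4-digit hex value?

s_0 = plaintext = 0x88AC
s_1 = Round(s_0, k_0) = 0x0FC7
s_2 = Round(s_1, k_1) = 0x0C69
s_3 = Round(s_2, k_2) = 0xA1A3
s_4 = Round(s_3, k_3) = 0xE002
s_5 = Round(s_4, k_4) = 0xC1F5
s_6 = Round(s_5, k_5) = 0xAB17

0xAB17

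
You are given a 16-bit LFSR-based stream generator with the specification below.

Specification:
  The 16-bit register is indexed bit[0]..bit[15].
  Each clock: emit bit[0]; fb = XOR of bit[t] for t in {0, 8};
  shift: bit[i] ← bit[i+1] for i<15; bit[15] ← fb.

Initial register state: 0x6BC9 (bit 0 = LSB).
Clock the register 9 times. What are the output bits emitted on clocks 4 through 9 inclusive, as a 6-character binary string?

100111

reg_0 = 0x6BC9
clock 1: out=1, reg = 0x35E4
clock 2: out=0, reg = 0x9AF2
clock 3: out=0, reg = 0x4D79
clock 4: out=1, reg = 0x26BC
clock 5: out=0, reg = 0x135E
clock 6: out=0, reg = 0x89AF
clock 7: out=1, reg = 0x44D7
clock 8: out=1, reg = 0xA26B
clock 9: out=1, reg = 0xD135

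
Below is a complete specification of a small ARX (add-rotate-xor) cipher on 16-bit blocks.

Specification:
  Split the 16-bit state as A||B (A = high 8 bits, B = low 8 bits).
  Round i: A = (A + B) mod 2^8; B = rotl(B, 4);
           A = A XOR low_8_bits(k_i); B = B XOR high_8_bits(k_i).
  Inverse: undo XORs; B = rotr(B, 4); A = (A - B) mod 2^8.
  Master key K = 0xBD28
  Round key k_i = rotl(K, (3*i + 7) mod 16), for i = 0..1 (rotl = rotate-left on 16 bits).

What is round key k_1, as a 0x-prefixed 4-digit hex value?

K = 0xBD28
k_0 = rotl(K, (3*0+7) mod 16) = rotl(K, 7) = 0x945E
k_1 = rotl(K, (3*1+7) mod 16) = rotl(K, 10) = 0xA2F4

0xA2F4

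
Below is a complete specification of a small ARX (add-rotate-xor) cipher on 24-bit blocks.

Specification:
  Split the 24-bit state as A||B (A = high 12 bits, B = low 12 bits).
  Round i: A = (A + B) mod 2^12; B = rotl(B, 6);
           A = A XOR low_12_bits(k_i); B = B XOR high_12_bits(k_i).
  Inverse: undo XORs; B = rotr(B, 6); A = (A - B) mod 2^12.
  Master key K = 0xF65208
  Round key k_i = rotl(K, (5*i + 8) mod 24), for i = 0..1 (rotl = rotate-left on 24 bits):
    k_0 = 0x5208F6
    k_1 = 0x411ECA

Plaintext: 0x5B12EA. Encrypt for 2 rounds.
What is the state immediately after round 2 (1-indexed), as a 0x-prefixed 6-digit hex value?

s_0 = plaintext = 0x5B12EA
s_1 = Round(s_0, k_0) = 0x06DFAB
s_2 = Round(s_1, k_1) = 0xED2EEF

0xED2EEF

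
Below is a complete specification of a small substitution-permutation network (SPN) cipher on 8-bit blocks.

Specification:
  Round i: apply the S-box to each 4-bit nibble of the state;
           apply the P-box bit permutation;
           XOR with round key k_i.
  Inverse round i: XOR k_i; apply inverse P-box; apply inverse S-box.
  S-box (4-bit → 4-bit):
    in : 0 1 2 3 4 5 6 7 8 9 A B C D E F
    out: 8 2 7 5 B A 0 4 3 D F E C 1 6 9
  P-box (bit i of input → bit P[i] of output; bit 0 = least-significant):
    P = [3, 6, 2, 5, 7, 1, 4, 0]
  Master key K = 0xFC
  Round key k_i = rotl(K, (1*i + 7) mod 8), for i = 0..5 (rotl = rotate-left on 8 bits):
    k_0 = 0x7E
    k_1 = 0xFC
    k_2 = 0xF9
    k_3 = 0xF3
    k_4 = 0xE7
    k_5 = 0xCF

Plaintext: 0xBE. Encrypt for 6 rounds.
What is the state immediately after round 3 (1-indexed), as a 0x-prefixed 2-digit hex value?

s_0 = plaintext = 0xBE
s_1 = Round(s_0, k_0) = 0x29
s_2 = Round(s_1, k_1) = 0x42
s_3 = Round(s_2, k_2) = 0x36
s_4 = Round(s_3, k_3) = 0x63
s_5 = Round(s_4, k_4) = 0xEB
s_6 = Round(s_5, k_5) = 0xB9

0x36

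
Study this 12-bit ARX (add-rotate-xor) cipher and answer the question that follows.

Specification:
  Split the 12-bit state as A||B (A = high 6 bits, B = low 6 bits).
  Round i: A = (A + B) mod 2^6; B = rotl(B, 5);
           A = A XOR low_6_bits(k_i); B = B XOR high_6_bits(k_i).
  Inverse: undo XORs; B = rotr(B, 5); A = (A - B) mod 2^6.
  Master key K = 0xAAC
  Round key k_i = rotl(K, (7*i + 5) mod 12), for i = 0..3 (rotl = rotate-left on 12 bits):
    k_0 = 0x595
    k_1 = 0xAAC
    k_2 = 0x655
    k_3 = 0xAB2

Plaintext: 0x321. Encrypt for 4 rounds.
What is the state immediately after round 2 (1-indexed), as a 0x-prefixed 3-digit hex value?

0xCB9

s_0 = plaintext = 0x321
s_1 = Round(s_0, k_0) = 0xE26
s_2 = Round(s_1, k_1) = 0xCB9
s_3 = Round(s_2, k_2) = 0xFA5
s_4 = Round(s_3, k_3) = 0x458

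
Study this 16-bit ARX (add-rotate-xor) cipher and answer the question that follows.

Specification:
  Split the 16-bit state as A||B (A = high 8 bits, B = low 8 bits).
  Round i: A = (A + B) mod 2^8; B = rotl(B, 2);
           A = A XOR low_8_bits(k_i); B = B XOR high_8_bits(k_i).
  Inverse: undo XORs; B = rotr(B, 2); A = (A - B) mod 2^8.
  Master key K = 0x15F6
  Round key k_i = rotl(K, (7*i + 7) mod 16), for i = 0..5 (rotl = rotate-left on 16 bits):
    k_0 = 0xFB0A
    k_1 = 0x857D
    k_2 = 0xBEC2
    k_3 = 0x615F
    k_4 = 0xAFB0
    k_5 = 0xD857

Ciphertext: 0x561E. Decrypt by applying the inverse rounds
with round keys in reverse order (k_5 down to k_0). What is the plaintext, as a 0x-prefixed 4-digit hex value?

s_0 = ciphertext = 0x561E
s_1 = InvRound(s_0, k_5) = 0x50B1
s_2 = InvRound(s_1, k_4) = 0x5987
s_3 = InvRound(s_2, k_3) = 0x4DB9
s_4 = InvRound(s_3, k_2) = 0xCEC1
s_5 = InvRound(s_4, k_1) = 0xA211
s_6 = InvRound(s_5, k_0) = 0xEEBA

0xEEBA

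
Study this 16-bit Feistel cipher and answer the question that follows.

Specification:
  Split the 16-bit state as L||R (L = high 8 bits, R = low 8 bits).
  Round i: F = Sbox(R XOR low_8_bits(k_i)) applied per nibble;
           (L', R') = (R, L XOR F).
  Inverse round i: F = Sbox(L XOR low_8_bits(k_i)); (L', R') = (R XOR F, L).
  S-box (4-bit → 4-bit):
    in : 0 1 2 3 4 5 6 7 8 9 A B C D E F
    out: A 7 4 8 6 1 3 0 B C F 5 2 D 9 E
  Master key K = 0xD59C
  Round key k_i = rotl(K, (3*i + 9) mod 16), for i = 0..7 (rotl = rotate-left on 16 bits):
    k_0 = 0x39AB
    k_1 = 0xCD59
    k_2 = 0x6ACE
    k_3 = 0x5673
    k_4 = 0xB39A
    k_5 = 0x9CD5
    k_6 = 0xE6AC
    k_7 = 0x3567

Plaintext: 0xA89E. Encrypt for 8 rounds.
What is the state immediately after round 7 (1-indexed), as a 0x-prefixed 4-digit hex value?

0x28BE

s_0 = plaintext = 0xA89E
s_1 = Round(s_0, k_0) = 0x9E29
s_2 = Round(s_1, k_1) = 0x2994
s_3 = Round(s_2, k_2) = 0x9436
s_4 = Round(s_3, k_3) = 0x36F5
s_5 = Round(s_4, k_4) = 0xF508
s_6 = Round(s_5, k_5) = 0x0828
s_7 = Round(s_6, k_6) = 0x28BE
s_8 = Round(s_7, k_7) = 0xBEF4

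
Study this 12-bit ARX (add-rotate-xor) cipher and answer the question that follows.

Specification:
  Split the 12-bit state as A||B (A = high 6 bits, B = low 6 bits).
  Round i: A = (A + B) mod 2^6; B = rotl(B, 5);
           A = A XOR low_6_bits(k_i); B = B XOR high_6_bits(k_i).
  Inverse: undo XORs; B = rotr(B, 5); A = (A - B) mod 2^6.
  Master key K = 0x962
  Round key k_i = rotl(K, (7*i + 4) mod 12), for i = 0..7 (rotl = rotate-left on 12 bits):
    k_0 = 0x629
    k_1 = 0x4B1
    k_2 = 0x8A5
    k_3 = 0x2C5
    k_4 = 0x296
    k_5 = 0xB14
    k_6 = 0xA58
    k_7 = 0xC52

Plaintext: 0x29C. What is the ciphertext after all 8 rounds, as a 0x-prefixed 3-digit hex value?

0xF6F

s_0 = plaintext = 0x29C
s_1 = Round(s_0, k_0) = 0x3D6
s_2 = Round(s_1, k_1) = 0x519
s_3 = Round(s_2, k_2) = 0x20E
s_4 = Round(s_3, k_3) = 0x4CC
s_5 = Round(s_4, k_4) = 0x24C
s_6 = Round(s_5, k_5) = 0x06A
s_7 = Round(s_6, k_6) = 0xCFC
s_8 = Round(s_7, k_7) = 0xF6F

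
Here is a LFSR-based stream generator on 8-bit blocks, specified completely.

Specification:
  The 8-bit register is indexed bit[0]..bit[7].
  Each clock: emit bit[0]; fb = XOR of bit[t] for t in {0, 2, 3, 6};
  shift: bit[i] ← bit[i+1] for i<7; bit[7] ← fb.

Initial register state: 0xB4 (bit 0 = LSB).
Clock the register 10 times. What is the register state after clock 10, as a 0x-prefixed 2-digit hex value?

0x72

reg_0 = 0xB4
clock 1: out=0, reg = 0xDA
clock 2: out=0, reg = 0x6D
clock 3: out=1, reg = 0x36
clock 4: out=0, reg = 0x9B
clock 5: out=1, reg = 0x4D
clock 6: out=1, reg = 0x26
clock 7: out=0, reg = 0x93
clock 8: out=1, reg = 0xC9
clock 9: out=1, reg = 0xE4
clock 10: out=0, reg = 0x72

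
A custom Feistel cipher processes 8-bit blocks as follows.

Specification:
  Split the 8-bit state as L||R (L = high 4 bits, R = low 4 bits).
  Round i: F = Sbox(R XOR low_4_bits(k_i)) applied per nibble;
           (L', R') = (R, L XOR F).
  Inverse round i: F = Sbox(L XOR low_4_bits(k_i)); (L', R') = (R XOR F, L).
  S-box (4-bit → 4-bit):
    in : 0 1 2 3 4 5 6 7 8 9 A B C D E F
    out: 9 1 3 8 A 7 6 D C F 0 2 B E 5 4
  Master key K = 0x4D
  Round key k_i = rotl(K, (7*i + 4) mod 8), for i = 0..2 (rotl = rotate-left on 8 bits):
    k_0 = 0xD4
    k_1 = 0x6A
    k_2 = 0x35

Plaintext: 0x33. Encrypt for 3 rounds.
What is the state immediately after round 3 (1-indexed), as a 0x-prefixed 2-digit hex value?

0x95

s_0 = plaintext = 0x33
s_1 = Round(s_0, k_0) = 0x3E
s_2 = Round(s_1, k_1) = 0xE9
s_3 = Round(s_2, k_2) = 0x95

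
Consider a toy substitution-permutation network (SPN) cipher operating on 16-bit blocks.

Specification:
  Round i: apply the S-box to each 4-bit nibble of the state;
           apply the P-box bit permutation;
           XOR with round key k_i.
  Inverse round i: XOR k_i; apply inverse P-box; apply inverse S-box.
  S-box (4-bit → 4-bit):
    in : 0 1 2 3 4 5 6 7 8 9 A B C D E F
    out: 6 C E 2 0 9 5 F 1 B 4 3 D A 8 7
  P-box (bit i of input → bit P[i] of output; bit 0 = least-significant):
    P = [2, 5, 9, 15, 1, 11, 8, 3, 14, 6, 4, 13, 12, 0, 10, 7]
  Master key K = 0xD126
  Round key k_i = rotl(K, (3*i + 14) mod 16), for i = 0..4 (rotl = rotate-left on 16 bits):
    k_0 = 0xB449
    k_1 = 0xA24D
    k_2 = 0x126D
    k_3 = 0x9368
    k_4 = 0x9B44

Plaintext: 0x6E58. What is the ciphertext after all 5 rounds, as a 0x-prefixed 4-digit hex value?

s_0 = plaintext = 0x6E58
s_1 = Round(s_0, k_0) = 0x8047
s_2 = Round(s_1, k_1) = 0x3039
s_3 = Round(s_2, k_2) = 0x9A18
s_4 = Round(s_3, k_3) = 0x82F5
s_5 = Round(s_4, k_4) = 0x2212

0x2212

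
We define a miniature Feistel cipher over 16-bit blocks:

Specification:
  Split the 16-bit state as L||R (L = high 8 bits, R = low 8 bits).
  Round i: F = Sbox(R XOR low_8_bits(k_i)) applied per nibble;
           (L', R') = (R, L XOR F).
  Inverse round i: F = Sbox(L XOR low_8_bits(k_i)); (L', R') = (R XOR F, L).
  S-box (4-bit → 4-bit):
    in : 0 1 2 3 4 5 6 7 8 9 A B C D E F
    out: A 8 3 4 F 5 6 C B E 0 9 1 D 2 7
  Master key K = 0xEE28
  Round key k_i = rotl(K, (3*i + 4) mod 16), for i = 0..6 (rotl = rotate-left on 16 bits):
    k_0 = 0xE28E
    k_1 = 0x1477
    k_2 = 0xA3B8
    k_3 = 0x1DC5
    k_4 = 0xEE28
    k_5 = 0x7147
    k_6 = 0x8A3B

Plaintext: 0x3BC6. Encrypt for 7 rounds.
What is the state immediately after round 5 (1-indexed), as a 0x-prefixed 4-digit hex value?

0x6C1C

s_0 = plaintext = 0x3BC6
s_1 = Round(s_0, k_0) = 0xC6C0
s_2 = Round(s_1, k_1) = 0xC05A
s_3 = Round(s_2, k_2) = 0x5AE3
s_4 = Round(s_3, k_3) = 0xE36C
s_5 = Round(s_4, k_4) = 0x6C1C
s_6 = Round(s_5, k_5) = 0x1C35
s_7 = Round(s_6, k_6) = 0x35BE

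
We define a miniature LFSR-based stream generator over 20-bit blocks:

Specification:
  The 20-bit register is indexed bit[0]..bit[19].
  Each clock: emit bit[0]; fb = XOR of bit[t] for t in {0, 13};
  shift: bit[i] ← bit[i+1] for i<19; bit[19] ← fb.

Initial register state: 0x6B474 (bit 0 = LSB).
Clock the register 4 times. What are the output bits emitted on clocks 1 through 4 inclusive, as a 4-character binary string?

reg_0 = 0x6B474
clock 1: out=0, reg = 0xB5A3A
clock 2: out=0, reg = 0x5AD1D
clock 3: out=1, reg = 0x2D68E
clock 4: out=0, reg = 0x16B47

0010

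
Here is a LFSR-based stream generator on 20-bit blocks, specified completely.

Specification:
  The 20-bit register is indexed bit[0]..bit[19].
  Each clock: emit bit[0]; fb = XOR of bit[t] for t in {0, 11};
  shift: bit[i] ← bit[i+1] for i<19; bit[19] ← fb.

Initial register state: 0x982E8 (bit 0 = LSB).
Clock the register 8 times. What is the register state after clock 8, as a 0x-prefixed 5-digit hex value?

reg_0 = 0x982E8
clock 1: out=0, reg = 0x4C174
clock 2: out=0, reg = 0x260BA
clock 3: out=0, reg = 0x1305D
clock 4: out=1, reg = 0x8982E
clock 5: out=0, reg = 0xC4C17
clock 6: out=1, reg = 0x6260B
clock 7: out=1, reg = 0xB1305
clock 8: out=1, reg = 0xD8982

0xD8982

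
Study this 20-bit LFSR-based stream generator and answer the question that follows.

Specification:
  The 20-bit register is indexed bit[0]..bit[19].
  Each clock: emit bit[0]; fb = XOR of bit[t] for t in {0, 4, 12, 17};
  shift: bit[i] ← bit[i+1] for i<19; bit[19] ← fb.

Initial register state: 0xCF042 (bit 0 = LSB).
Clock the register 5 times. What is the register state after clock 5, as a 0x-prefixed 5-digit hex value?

reg_0 = 0xCF042
clock 1: out=0, reg = 0xE7821
clock 2: out=1, reg = 0xF3C10
clock 3: out=0, reg = 0xF9E08
clock 4: out=0, reg = 0x7CF04
clock 5: out=0, reg = 0xBE782

0xBE782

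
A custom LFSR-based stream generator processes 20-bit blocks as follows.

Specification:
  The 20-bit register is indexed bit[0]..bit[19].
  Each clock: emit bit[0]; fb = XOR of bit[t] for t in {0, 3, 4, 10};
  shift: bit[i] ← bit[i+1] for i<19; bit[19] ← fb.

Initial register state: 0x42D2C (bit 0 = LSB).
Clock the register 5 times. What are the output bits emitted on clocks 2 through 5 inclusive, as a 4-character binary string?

0110

reg_0 = 0x42D2C
clock 1: out=0, reg = 0x21696
clock 2: out=0, reg = 0x10B4B
clock 3: out=1, reg = 0x085A5
clock 4: out=1, reg = 0x042D2
clock 5: out=0, reg = 0x82169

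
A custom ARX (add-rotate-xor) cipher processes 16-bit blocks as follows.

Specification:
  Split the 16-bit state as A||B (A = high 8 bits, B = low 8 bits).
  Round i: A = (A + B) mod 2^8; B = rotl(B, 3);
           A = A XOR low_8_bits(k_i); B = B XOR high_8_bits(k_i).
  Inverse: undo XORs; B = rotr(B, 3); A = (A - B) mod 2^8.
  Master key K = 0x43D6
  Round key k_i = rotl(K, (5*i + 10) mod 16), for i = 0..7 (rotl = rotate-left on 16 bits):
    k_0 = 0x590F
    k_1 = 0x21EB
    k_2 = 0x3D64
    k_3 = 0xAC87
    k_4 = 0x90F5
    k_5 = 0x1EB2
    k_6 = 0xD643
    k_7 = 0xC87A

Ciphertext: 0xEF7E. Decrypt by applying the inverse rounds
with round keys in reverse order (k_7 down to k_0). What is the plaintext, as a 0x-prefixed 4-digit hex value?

s_0 = ciphertext = 0xEF7E
s_1 = InvRound(s_0, k_7) = 0xBFD6
s_2 = InvRound(s_1, k_6) = 0xFC00
s_3 = InvRound(s_2, k_5) = 0x8BC3
s_4 = InvRound(s_3, k_4) = 0x146A
s_5 = InvRound(s_4, k_3) = 0xBBD8
s_6 = InvRound(s_5, k_2) = 0x23BC
s_7 = InvRound(s_6, k_1) = 0x15B3
s_8 = InvRound(s_7, k_0) = 0xBD5D

0xBD5D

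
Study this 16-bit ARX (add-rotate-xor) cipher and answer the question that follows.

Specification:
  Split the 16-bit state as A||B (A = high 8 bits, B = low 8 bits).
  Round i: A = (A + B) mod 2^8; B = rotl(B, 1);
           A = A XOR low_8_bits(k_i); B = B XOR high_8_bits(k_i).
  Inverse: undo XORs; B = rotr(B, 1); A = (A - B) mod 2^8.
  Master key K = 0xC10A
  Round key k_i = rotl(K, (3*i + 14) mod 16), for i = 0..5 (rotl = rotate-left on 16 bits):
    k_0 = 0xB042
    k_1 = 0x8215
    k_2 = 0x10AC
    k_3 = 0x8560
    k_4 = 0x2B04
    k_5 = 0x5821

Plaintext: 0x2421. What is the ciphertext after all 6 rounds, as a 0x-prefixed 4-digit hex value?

0x6DEE

s_0 = plaintext = 0x2421
s_1 = Round(s_0, k_0) = 0x07F2
s_2 = Round(s_1, k_1) = 0xEC67
s_3 = Round(s_2, k_2) = 0xFFDE
s_4 = Round(s_3, k_3) = 0xBD38
s_5 = Round(s_4, k_4) = 0xF15B
s_6 = Round(s_5, k_5) = 0x6DEE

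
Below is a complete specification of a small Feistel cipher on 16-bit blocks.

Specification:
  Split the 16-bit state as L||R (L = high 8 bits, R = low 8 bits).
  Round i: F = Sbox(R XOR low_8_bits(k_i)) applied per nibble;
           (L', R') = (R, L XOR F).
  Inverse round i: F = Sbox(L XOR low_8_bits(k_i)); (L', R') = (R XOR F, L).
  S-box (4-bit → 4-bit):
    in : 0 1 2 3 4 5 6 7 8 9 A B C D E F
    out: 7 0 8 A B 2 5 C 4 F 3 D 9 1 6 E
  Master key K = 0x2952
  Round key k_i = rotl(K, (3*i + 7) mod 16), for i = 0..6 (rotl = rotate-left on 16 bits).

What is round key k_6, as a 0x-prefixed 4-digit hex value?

K = 0x2952
k_0 = rotl(K, (3*0+7) mod 16) = rotl(K, 7) = 0xA914
k_1 = rotl(K, (3*1+7) mod 16) = rotl(K, 10) = 0x48A5
k_2 = rotl(K, (3*2+7) mod 16) = rotl(K, 13) = 0x452A
k_3 = rotl(K, (3*3+7) mod 16) = rotl(K, 0) = 0x2952
k_4 = rotl(K, (3*4+7) mod 16) = rotl(K, 3) = 0x4A91
k_5 = rotl(K, (3*5+7) mod 16) = rotl(K, 6) = 0x548A
k_6 = rotl(K, (3*6+7) mod 16) = rotl(K, 9) = 0xA452

0xA452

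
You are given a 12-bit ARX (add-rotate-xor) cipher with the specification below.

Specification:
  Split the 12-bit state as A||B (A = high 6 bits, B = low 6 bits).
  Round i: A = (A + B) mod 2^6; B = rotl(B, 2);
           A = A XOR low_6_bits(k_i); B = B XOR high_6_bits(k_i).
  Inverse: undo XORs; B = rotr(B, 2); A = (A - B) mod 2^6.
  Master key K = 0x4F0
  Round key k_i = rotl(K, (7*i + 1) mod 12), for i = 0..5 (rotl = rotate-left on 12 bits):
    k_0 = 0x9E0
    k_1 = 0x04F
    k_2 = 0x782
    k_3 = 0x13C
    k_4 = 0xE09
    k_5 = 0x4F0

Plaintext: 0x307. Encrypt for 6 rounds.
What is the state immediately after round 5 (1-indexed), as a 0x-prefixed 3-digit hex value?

s_0 = plaintext = 0x307
s_1 = Round(s_0, k_0) = 0xCFB
s_2 = Round(s_1, k_1) = 0x86E
s_3 = Round(s_2, k_2) = 0x364
s_4 = Round(s_3, k_3) = 0x356
s_5 = Round(s_4, k_4) = 0xAA1
s_6 = Round(s_5, k_5) = 0xED5

0xAA1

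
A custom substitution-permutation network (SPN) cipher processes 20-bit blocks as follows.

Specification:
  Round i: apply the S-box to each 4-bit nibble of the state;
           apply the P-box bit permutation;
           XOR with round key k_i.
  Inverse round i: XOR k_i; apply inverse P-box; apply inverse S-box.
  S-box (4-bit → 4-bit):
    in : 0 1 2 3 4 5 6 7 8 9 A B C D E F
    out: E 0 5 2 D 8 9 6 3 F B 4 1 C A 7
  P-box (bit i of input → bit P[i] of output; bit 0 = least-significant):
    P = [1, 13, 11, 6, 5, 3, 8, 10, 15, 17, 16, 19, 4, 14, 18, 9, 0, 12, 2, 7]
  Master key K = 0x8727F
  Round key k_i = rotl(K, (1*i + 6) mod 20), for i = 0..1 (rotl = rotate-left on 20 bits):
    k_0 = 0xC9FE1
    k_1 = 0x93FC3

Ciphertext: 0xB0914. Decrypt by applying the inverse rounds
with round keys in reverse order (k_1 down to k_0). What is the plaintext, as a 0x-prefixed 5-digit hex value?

0xAF2AF

s_0 = ciphertext = 0xB0914
s_1 = InvRound(s_0, k_1) = 0x9635A
s_2 = InvRound(s_1, k_0) = 0xAF2AF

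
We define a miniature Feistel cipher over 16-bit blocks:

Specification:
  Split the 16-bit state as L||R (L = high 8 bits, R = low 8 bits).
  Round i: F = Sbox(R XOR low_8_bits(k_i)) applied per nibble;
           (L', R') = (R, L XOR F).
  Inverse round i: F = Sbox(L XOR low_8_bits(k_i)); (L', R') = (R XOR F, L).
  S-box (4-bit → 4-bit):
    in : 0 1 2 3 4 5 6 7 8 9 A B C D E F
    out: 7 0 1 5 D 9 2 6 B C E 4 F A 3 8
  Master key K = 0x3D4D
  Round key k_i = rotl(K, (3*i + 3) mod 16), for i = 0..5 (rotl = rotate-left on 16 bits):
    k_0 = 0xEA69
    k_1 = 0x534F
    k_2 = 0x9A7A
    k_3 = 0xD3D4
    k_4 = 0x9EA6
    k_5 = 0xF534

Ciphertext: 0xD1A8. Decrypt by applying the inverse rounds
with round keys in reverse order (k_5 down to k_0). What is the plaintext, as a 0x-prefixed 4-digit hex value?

s_0 = ciphertext = 0xD1A8
s_1 = InvRound(s_0, k_5) = 0x91D1
s_2 = InvRound(s_1, k_4) = 0x8791
s_3 = InvRound(s_2, k_3) = 0x0487
s_4 = InvRound(s_3, k_2) = 0xE404
s_5 = InvRound(s_4, k_1) = 0xE0E4
s_6 = InvRound(s_5, k_0) = 0x58E0

0x58E0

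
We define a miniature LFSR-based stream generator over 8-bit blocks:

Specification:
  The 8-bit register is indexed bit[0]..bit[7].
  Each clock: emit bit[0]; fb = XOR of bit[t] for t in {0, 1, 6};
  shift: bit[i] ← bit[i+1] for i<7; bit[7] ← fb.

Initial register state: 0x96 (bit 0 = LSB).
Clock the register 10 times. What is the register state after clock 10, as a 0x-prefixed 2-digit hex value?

0x84

reg_0 = 0x96
clock 1: out=0, reg = 0xCB
clock 2: out=1, reg = 0xE5
clock 3: out=1, reg = 0x72
clock 4: out=0, reg = 0x39
clock 5: out=1, reg = 0x9C
clock 6: out=0, reg = 0x4E
clock 7: out=0, reg = 0x27
clock 8: out=1, reg = 0x13
clock 9: out=1, reg = 0x09
clock 10: out=1, reg = 0x84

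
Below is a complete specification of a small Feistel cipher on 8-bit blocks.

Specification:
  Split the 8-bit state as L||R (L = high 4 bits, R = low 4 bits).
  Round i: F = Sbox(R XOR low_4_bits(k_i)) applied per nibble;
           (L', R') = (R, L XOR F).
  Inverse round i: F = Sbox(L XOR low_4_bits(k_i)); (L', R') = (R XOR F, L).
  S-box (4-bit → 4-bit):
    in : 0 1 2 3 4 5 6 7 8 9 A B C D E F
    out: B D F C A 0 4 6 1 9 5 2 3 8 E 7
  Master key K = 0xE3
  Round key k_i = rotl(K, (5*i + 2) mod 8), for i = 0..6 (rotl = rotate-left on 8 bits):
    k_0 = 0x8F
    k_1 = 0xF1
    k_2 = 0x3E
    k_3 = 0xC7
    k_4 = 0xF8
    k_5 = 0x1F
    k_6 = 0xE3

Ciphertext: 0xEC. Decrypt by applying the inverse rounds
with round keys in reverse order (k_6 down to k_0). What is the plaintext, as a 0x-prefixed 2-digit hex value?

0x3D

s_0 = ciphertext = 0xEC
s_1 = InvRound(s_0, k_6) = 0x4E
s_2 = InvRound(s_1, k_5) = 0xC4
s_3 = InvRound(s_2, k_4) = 0xEC
s_4 = InvRound(s_3, k_3) = 0x5E
s_5 = InvRound(s_4, k_2) = 0xC5
s_6 = InvRound(s_5, k_1) = 0xDC
s_7 = InvRound(s_6, k_0) = 0x3D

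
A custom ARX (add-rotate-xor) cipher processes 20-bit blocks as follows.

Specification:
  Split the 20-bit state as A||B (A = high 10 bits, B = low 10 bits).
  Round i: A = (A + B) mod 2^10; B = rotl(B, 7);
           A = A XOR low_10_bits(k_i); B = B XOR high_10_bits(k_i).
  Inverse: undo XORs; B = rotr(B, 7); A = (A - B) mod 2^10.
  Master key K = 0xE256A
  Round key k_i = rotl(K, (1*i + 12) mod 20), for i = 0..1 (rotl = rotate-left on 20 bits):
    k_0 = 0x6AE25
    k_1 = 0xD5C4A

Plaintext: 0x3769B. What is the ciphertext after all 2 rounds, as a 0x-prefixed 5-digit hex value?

s_0 = plaintext = 0x3769B
s_1 = Round(s_0, k_0) = 0x57478
s_2 = Round(s_1, k_1) = 0x67F58

0x67F58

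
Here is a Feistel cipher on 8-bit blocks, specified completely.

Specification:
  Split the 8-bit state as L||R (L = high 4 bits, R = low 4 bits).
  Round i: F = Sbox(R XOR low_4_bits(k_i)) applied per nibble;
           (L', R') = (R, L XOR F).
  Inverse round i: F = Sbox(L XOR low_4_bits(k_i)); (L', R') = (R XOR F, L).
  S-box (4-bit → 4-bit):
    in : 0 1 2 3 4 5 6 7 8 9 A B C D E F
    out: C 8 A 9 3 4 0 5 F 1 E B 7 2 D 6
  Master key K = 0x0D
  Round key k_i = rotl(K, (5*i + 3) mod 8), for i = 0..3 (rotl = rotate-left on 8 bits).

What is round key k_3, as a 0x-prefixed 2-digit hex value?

0x34

K = 0x0D
k_0 = rotl(K, (5*0+3) mod 8) = rotl(K, 3) = 0x68
k_1 = rotl(K, (5*1+3) mod 8) = rotl(K, 0) = 0x0D
k_2 = rotl(K, (5*2+3) mod 8) = rotl(K, 5) = 0xA1
k_3 = rotl(K, (5*3+3) mod 8) = rotl(K, 2) = 0x34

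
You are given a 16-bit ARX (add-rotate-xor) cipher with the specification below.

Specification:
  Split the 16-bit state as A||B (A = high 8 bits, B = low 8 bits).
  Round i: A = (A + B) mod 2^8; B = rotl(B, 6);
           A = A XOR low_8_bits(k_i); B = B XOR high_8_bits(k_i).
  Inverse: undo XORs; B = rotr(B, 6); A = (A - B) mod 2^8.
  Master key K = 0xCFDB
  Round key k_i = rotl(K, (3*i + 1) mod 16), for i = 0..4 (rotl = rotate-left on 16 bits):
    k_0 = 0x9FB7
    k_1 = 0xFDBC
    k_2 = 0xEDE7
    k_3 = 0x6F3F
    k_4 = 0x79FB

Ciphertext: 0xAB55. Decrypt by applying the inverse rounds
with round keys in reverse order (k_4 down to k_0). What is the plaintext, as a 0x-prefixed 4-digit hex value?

s_0 = ciphertext = 0xAB55
s_1 = InvRound(s_0, k_4) = 0xA0B0
s_2 = InvRound(s_1, k_3) = 0x207F
s_3 = InvRound(s_2, k_2) = 0x7D4A
s_4 = InvRound(s_3, k_1) = 0xE3DE
s_5 = InvRound(s_4, k_0) = 0x4F05

0x4F05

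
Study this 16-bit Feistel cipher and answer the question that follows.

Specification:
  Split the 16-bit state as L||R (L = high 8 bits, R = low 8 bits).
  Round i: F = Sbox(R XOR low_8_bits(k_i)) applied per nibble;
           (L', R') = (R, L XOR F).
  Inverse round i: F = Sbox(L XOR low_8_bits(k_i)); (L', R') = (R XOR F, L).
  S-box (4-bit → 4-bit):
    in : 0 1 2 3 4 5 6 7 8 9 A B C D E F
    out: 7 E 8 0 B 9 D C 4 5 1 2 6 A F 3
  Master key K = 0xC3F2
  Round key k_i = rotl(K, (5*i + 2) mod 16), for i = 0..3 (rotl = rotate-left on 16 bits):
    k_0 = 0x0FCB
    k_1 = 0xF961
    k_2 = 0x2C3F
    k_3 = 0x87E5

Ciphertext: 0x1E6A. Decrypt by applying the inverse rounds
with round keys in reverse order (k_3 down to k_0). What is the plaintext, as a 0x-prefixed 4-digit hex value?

0x8248

s_0 = ciphertext = 0x1E6A
s_1 = InvRound(s_0, k_3) = 0x581E
s_2 = InvRound(s_1, k_2) = 0xC258
s_3 = InvRound(s_2, k_1) = 0x48C2
s_4 = InvRound(s_3, k_0) = 0x8248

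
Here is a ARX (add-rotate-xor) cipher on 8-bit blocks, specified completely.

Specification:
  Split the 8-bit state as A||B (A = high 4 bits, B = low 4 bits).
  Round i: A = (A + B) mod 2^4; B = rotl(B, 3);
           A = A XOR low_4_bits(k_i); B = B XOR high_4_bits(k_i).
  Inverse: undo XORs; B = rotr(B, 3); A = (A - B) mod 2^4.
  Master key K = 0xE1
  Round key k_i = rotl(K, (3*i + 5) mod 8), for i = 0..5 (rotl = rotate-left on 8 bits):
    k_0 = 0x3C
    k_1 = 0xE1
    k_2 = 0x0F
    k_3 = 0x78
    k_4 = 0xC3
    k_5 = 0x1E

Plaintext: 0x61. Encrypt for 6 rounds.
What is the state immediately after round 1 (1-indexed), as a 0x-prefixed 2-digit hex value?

s_0 = plaintext = 0x61
s_1 = Round(s_0, k_0) = 0xBB
s_2 = Round(s_1, k_1) = 0x73
s_3 = Round(s_2, k_2) = 0x59
s_4 = Round(s_3, k_3) = 0x6B
s_5 = Round(s_4, k_4) = 0x21
s_6 = Round(s_5, k_5) = 0xD9

0xBB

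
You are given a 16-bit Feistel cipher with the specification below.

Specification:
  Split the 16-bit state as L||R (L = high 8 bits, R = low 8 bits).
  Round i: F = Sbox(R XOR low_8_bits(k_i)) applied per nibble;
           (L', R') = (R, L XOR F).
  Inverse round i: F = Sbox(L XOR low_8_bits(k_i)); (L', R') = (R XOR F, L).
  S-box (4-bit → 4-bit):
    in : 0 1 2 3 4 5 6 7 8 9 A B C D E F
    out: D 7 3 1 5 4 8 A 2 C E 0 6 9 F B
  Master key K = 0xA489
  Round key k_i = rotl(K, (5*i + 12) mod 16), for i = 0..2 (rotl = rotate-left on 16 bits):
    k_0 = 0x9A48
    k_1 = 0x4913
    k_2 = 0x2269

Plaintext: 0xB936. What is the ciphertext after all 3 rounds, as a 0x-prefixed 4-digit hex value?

0xE236

s_0 = plaintext = 0xB936
s_1 = Round(s_0, k_0) = 0x3616
s_2 = Round(s_1, k_1) = 0x16E2
s_3 = Round(s_2, k_2) = 0xE236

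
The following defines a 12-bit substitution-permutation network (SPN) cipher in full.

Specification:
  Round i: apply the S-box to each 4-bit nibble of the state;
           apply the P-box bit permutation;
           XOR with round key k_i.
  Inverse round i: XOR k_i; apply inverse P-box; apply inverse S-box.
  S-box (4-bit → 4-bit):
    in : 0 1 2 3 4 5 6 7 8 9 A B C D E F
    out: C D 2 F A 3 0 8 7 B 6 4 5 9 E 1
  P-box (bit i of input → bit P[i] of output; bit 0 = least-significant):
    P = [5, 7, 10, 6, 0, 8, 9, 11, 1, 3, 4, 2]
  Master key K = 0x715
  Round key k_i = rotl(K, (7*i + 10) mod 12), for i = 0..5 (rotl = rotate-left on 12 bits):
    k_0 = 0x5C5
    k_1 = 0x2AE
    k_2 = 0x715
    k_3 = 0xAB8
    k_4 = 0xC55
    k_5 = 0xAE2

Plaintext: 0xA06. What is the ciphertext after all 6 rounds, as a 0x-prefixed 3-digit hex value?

s_0 = plaintext = 0xA06
s_1 = Round(s_0, k_0) = 0xFDD
s_2 = Round(s_1, k_1) = 0xACD
s_3 = Round(s_2, k_2) = 0x56C
s_4 = Round(s_3, k_3) = 0xE92
s_5 = Round(s_4, k_4) = 0x5C8
s_6 = Round(s_5, k_5) = 0xC49

0xC49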